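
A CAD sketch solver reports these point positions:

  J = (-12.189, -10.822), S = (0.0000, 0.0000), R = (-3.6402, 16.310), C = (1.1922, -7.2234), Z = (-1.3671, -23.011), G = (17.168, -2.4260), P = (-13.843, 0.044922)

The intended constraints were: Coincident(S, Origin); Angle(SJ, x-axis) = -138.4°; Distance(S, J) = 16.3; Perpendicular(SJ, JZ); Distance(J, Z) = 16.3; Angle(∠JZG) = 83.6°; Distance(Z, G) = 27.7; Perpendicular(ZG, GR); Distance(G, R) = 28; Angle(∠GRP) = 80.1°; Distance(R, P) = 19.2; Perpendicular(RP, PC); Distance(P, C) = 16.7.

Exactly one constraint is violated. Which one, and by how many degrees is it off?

Perpendicular(RP, PC) — off by 6.30°.

S = (0.00, 0.00) ✓; SJ at -138.4° ✓; |SJ| = 16.30 ✓; ∠(SJ, JZ) = 90.00° ✓; |JZ| = 16.30 ✓; ∠JZG = 83.60° ✓; |ZG| = 27.70 ✓; ∠(ZG, GR) = 90.00° ✓; |GR| = 28.00 ✓; ∠GRP = 80.10° ✓; |RP| = 19.20 ✓; ∠(RP, PC) = 96.30° ✗; |PC| = 16.70 ✓.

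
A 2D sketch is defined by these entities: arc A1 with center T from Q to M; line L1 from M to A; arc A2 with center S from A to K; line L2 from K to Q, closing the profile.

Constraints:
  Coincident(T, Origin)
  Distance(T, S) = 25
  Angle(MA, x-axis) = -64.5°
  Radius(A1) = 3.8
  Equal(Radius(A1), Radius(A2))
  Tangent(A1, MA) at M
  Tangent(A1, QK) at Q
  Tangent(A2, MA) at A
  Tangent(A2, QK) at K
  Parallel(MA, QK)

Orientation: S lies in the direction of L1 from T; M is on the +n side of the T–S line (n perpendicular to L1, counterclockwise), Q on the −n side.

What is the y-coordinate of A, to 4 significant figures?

-20.93

Tangency of A1 to both parallel lines with radius 3.8 puts M and Q at T ± 3.8·n: M = (3.430, 1.636), Q = (-3.430, -1.636). Equal radii place A and K the same way about S: A = S + 3.8·n = (14.19, -20.93), K = S − 3.8·n = (7.333, -24.20). So A.y = -20.93.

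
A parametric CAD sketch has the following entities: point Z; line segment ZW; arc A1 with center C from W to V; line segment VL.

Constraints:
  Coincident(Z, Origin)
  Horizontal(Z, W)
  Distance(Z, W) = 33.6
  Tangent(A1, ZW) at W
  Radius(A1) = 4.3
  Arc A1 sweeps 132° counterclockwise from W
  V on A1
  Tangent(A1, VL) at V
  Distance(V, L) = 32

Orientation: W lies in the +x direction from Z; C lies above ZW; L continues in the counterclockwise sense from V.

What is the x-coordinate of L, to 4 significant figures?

15.38

On A1, W sits at bearing -90° from C; a 132° counterclockwise sweep puts V at bearing 42°, so V = C + 4.3·(cos 42°, sin 42°) = (36.80, 7.177). Tangency of A1 to VL means the radius CV is perpendicular to VL, so VL runs along (−sin 42°, cos 42°); with |VL| = 32.0, L = (15.38, 30.96). So L.x = 15.38.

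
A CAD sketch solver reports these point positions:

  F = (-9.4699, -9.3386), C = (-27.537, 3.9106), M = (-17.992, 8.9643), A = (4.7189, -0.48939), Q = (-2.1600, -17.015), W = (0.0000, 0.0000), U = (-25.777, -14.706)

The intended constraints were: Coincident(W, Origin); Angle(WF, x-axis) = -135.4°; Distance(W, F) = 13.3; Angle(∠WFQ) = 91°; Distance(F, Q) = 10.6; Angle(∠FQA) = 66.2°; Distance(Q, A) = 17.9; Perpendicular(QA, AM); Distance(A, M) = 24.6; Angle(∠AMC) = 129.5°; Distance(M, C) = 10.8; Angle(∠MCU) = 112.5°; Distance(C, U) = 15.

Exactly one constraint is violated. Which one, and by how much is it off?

Distance(C, U) = 15 — off by 3.70.

W = (0.00, 0.00) ✓; WF at -135.4° ✓; |WF| = 13.30 ✓; ∠WFQ = 91.00° ✓; |FQ| = 10.60 ✓; ∠FQA = 66.20° ✓; |QA| = 17.90 ✓; ∠(QA, AM) = 90.00° ✓; |AM| = 24.60 ✓; ∠AMC = 129.5° ✓; |MC| = 10.80 ✓; ∠MCU = 112.5° ✓; |CU| = 18.70 ✗.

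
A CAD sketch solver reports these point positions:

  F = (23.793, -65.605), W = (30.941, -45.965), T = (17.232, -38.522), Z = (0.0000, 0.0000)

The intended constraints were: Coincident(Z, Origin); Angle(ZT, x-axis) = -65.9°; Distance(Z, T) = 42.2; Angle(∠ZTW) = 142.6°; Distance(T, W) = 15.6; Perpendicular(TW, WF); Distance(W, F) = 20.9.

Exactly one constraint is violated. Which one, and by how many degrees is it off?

Perpendicular(TW, WF) — off by 8.50°.

Z = (0.00, 0.00) ✓; ZT at -65.90° ✓; |ZT| = 42.20 ✓; ∠ZTW = 142.6° ✓; |TW| = 15.60 ✓; ∠(TW, WF) = 81.50° ✗; |WF| = 20.90 ✓.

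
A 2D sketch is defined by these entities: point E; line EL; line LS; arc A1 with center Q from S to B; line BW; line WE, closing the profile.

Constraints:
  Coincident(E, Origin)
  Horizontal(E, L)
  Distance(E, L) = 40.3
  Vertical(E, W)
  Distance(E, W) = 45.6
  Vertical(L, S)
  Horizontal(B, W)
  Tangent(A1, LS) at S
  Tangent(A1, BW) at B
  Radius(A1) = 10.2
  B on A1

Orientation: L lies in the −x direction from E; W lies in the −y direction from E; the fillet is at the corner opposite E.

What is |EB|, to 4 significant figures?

54.64

The virtual corner opposite E is at (-40.30, -45.60). The tangent condition forces QS to be normal to LS and since A1 is tangent to BW there, QB ⟂ BW, with radius 10.2, so the center Q sits 10.2 in from both sides at Q = (-30.10, -35.40). That places the tangent points at S = (-40.30, -35.40) on LS and B = (-30.10, -45.60) on BW. Then |EB| = |B − E| = 54.64.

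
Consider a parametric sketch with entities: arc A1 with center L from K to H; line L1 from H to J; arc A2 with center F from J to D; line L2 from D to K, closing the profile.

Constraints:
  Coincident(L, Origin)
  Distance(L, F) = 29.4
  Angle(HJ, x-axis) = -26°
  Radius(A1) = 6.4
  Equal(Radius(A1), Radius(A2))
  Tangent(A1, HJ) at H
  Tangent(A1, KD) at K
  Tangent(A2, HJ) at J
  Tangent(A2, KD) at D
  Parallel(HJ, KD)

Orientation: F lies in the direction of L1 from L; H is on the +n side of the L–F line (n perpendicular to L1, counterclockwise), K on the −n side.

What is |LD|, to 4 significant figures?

30.09

Tangency of A1 to both parallel lines with radius 6.4 puts H and K at L ± 6.4·n: H = (2.806, 5.752), K = (-2.806, -5.752). Equal radii place J and D the same way about F: J = F + 6.4·n = (29.23, -7.136), D = F − 6.4·n = (23.62, -18.64). Then |LD| = |D − L| = 30.09.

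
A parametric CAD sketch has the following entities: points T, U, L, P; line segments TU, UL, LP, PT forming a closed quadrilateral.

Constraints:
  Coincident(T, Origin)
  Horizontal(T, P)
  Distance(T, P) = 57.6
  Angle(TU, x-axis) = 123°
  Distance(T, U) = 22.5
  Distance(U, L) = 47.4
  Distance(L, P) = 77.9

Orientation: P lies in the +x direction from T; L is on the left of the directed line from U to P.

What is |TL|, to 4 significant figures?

61.80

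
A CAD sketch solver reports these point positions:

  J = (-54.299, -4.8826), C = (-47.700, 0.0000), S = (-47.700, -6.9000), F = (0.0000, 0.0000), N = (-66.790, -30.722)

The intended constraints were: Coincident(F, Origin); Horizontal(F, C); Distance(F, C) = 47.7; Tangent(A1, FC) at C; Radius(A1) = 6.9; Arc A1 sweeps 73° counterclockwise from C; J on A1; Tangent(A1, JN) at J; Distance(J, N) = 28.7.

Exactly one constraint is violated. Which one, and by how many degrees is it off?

Tangent(A1, JN) at J — off by 8.80°.

F = (0.00, 0.00) ✓; F.y = 0.00, C.y = 0.00 ✓; |FC| = 47.70 ✓; ∠(SC, CF) = 90.00° ✓; |SC| = 6.900 ✓; bearing(S→J) − bearing(S→C) = 73.00° ✓; |SJ| = 6.900 ✓; ∠(SJ, JN) = 98.80° ✗; |JN| = 28.70 ✓.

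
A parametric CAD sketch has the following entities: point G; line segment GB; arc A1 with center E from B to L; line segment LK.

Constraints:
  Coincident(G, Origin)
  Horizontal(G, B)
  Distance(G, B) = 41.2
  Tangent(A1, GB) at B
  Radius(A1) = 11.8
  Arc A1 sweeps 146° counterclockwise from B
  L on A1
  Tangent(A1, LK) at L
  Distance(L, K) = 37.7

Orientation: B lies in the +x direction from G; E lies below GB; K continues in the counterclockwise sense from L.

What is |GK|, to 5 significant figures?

78.468

On A1, B sits at bearing 90° from E; a 146° counterclockwise sweep puts L at bearing 236°, so L = E + 11.8·(cos 236°, sin 236°) = (34.602, -21.583). A1 meets LK tangentially, so EL is at right angles to LK, so LK runs along (−sin 236°, cos 236°); with |LK| = 37.7, K = (65.856, -42.664). Then |GK| = |K − G| = 78.468.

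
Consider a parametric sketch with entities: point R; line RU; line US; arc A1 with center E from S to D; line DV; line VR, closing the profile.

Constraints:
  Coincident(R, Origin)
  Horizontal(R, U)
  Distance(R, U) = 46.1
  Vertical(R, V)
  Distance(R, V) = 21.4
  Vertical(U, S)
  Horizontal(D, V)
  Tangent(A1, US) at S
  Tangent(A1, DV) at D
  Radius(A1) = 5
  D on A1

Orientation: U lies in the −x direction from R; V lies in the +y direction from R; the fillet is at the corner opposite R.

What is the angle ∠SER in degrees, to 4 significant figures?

158.2°

R is at the origin; RU is horizontal with |RU| = 46.1 and U on the −x side, so U = (-46.10, 0.000). RV is vertical with |RV| = 21.4 and V on the +y side, so V = (0.000, 21.40). The virtual corner opposite R is at (-46.10, 21.40). The tangent condition forces ES to be normal to US and A1 meets DV tangentially, so ED is at right angles to DV, with radius 5.0, so the center E sits 5.0 in from both sides at E = (-41.10, 16.40). That places the tangent points at S = (-46.10, 16.40) on US and D = (-41.10, 21.40) on DV. Then cos ∠SER = ES·ER / (|ES||ER|), giving 158.2°.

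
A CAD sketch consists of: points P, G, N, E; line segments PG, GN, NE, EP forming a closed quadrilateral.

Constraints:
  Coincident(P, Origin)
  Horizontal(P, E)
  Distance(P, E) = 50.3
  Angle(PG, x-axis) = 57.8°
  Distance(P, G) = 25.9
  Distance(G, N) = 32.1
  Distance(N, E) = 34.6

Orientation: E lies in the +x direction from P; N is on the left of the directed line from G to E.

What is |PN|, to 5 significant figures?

55.224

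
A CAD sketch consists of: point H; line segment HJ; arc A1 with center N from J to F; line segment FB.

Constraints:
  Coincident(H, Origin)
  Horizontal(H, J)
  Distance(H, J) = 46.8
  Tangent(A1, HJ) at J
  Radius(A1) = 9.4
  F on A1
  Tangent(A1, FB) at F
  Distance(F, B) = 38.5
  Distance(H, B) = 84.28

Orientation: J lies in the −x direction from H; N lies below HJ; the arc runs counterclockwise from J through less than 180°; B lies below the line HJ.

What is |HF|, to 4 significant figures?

54.73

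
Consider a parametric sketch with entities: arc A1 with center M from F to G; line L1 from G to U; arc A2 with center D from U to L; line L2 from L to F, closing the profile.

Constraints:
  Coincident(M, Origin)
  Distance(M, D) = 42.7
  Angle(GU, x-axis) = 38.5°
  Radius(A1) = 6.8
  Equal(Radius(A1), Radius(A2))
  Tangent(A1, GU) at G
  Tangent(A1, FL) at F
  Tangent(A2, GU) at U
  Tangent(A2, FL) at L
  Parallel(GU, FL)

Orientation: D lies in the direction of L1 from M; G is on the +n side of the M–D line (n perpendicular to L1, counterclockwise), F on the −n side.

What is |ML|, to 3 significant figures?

43.2

The slot axis is L1's direction at 38.5°, so u = (cos 38.5°, sin 38.5°) = (0.783, 0.623) and n = (−sin 38.5°, cos 38.5°) = (-0.623, 0.783). M is at the origin and D lies 42.7 along u from M, so D = 42.7·u = (33.4, 26.6). Tangency of A1 to both parallel lines with radius 6.8 puts G and F at M ± 6.8·n: G = (-4.23, 5.32), F = (4.23, -5.32). Equal radii place U and L the same way about D: U = D + 6.8·n = (29.2, 31.9), L = D − 6.8·n = (37.7, 21.3). Then |ML| = |L − M| = 43.2.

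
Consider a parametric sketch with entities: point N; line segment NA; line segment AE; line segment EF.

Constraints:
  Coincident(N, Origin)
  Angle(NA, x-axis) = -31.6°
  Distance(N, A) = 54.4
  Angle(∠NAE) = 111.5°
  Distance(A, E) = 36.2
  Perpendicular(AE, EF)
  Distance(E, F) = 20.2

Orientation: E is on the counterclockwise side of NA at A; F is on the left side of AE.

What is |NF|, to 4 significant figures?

63.85

N is at the origin; NA runs at -31.6° with length 54.4, so A = 54.4·(cos -31.6°, sin -31.6°) = (46.33, -28.50). ∠NAE = 111.5°, so AE runs at -31.6° + (180° − 111.5°) = 36.90° from the x-axis; with |AE| = 36.2, E = A + 36.2·(cos 36.90°, sin 36.90°) = (75.28, -6.770). AE is perpendicular to EF; with |EF| = 20.2 on the left of AE, F = E + 20.2·(-0.6004, 0.7997) = (63.15, 9.384). Then |NF| = |F − N| = 63.85.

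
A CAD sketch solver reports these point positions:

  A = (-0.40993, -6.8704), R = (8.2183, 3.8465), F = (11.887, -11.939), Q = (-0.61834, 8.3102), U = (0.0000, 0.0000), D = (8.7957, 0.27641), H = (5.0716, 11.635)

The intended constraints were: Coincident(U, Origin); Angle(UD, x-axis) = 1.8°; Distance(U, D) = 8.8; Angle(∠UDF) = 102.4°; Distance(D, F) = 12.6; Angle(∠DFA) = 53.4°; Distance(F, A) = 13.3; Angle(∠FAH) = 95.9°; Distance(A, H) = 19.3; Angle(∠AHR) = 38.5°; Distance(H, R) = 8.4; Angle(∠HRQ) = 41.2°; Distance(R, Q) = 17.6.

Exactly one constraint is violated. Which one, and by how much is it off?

Distance(R, Q) = 17.6 — off by 7.70.

U = (0.00, 0.00) ✓; UD at 1.800° ✓; |UD| = 8.800 ✓; ∠UDF = 102.4° ✓; |DF| = 12.60 ✓; ∠DFA = 53.40° ✓; |FA| = 13.30 ✓; ∠FAH = 95.90° ✓; |AH| = 19.30 ✓; ∠AHR = 38.50° ✓; |HR| = 8.400 ✓; ∠HRQ = 41.20° ✓; |RQ| = 9.900 ✗.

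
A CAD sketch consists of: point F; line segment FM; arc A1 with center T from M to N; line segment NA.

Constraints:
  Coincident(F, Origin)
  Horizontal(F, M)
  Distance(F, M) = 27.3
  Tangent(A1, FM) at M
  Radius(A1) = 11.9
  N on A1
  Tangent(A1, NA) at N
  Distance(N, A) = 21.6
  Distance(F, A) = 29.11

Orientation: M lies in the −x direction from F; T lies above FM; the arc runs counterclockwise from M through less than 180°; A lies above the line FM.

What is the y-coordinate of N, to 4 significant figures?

7.662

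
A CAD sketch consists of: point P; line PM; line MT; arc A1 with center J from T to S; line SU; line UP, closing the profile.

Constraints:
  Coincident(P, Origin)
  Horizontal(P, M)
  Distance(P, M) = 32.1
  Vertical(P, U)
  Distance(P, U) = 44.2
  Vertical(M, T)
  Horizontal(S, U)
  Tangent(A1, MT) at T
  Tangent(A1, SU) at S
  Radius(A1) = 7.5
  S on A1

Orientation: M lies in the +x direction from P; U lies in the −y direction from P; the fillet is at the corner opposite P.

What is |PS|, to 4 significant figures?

50.58

P is at the origin; P and M share the same y with |PM| = 32.1 and M on the +x side, so M = (32.10, 0.000). P and U share the same x with |PU| = 44.2 and U on the −y side, so U = (0.000, -44.20). The virtual corner opposite P is at (32.10, -44.20). The tangent condition forces JT to be normal to MT and A1 meets SU tangentially, so JS is at right angles to SU, with radius 7.5, so the center J sits 7.5 in from both sides at J = (24.60, -36.70). That places the tangent points at T = (32.10, -36.70) on MT and S = (24.60, -44.20) on SU. Then |PS| = |S − P| = 50.58.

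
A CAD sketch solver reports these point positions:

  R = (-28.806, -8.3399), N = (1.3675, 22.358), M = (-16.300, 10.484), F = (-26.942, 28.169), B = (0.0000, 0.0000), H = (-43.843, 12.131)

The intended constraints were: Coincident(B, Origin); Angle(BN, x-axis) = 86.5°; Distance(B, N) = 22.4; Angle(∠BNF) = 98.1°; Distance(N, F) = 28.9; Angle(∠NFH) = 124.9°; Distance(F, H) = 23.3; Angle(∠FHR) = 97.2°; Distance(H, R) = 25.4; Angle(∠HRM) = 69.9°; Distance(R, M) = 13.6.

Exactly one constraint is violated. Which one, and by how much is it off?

Distance(R, M) = 13.6 — off by 9.00.

B = (0.00, 0.00) ✓; BN at 86.50° ✓; |BN| = 22.40 ✓; ∠BNF = 98.10° ✓; |NF| = 28.90 ✓; ∠NFH = 124.9° ✓; |FH| = 23.30 ✓; ∠FHR = 97.20° ✓; |HR| = 25.40 ✓; ∠HRM = 69.90° ✓; |RM| = 22.60 ✗.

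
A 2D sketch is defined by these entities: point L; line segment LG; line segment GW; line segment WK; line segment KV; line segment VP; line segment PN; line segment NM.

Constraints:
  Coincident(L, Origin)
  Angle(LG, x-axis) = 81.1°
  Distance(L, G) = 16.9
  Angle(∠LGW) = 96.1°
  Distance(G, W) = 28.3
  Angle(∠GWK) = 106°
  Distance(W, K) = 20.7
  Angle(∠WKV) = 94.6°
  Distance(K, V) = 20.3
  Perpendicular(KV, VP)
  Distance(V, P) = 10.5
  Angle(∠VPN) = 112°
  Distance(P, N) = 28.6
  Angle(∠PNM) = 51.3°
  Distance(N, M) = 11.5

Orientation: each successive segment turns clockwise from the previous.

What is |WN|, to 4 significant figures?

4.594

KV is perpendicular to VP, so VP runs at 107.8°; with |VP| = 10.5, P = (13.07, -1.047). ∠VPN = 112.0° gives PN at 39.80° from the x-axis; with |PN| = 28.6, N = (35.04, 17.26). Then |WN| = |N − W| = 4.594.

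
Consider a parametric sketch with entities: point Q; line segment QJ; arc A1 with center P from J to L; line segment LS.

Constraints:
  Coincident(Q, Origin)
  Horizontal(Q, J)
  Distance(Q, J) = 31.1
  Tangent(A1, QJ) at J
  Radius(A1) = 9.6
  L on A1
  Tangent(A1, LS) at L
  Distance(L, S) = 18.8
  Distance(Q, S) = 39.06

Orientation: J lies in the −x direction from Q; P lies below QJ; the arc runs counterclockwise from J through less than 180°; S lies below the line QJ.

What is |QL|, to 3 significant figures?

41.4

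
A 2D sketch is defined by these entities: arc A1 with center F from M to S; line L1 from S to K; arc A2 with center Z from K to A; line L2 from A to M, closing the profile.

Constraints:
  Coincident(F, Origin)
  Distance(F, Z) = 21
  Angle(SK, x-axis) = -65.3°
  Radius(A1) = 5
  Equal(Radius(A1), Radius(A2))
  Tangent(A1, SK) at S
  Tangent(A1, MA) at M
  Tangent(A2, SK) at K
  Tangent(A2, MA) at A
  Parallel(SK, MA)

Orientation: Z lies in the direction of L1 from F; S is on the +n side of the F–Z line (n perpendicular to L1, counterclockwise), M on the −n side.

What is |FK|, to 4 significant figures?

21.59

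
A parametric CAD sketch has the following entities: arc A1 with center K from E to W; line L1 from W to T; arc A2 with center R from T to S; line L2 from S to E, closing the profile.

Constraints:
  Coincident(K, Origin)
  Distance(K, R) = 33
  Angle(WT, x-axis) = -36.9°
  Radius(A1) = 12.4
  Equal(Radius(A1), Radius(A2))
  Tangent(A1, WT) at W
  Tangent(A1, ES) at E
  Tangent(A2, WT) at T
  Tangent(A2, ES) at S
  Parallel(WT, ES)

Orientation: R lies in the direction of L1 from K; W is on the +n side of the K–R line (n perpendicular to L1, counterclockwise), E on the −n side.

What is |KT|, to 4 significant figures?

35.25

The slot axis is L1's direction at -36.9°, so u = (cos -36.9°, sin -36.9°) = (0.7997, -0.6004) and n = (−sin -36.9°, cos -36.9°) = (0.6004, 0.7997). K is at the origin and R lies 33.0 along u from K, so R = 33.0·u = (26.39, -19.81). Tangency of A1 to both parallel lines with radius 12.4 puts W and E at K ± 12.4·n: W = (7.445, 9.916), E = (-7.445, -9.916). Equal radii place T and S the same way about R: T = R + 12.4·n = (33.83, -9.898), S = R − 12.4·n = (18.94, -29.73). Then |KT| = |T − K| = 35.25.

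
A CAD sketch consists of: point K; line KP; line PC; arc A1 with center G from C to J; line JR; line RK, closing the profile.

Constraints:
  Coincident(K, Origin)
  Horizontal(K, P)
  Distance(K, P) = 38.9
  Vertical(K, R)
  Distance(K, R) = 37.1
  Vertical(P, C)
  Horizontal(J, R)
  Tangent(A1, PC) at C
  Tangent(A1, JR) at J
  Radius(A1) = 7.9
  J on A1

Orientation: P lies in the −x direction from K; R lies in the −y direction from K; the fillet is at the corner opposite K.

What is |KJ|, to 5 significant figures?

48.347

The virtual corner opposite K is at (-38.900, -37.100). A1 meets PC tangentially, so GC is at right angles to PC and A1 meets JR tangentially, so GJ is at right angles to JR, with radius 7.9, so the center G sits 7.9 in from both sides at G = (-31.000, -29.200). That places the tangent points at C = (-38.900, -29.200) on PC and J = (-31.000, -37.100) on JR. Then |KJ| = |J − K| = 48.347.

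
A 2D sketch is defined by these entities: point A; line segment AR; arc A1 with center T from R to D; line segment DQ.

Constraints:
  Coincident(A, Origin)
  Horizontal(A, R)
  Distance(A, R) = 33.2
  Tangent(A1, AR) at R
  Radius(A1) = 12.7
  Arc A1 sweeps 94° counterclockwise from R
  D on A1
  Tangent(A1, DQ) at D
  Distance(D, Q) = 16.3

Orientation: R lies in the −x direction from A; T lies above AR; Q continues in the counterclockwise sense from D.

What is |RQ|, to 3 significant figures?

32.0

A is at the origin; A and R share the same y with |AR| = 33.2 and R on the −x side, so R = (-33.2, 0.00). Tangency of A1 to AR means the radius TR is perpendicular to AR, so T = R + (0, 12.7) = (-33.2, 12.7). On A1, R sits at bearing -90° from T; a 94° counterclockwise sweep puts D at bearing 4°, so D = T + 12.7·(cos 4°, sin 4°) = (-20.5, 13.6). Tangency of A1 to DQ means the radius TD is perpendicular to DQ, so DQ runs along (−sin 4°, cos 4°); with |DQ| = 16.3, Q = (-21.7, 29.8). Then |RQ| = |Q − R| = 32.0.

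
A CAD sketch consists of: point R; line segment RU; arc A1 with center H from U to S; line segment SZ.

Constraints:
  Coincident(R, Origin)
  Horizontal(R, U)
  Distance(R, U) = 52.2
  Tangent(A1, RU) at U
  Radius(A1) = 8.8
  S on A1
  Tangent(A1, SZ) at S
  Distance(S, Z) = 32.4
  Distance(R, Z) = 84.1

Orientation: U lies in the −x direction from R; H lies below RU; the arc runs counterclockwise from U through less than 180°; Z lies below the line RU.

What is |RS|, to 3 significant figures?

59.3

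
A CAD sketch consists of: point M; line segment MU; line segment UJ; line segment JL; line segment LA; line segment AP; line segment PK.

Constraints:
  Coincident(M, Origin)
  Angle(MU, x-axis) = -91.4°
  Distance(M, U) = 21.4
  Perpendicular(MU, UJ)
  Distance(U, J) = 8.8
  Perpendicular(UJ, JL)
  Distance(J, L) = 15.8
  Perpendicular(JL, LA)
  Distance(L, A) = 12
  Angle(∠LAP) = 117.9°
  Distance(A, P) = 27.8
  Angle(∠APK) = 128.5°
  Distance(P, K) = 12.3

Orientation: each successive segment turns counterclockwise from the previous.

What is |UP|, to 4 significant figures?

18.43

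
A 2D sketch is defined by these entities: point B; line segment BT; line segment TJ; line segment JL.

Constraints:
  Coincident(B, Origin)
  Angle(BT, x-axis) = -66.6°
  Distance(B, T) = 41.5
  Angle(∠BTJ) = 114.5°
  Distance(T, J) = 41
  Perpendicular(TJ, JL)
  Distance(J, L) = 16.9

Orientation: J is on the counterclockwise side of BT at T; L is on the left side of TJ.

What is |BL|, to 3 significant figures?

61.8

B is at the origin; BT runs at -66.6° with length 41.5, so T = 41.5·(cos -66.6°, sin -66.6°) = (16.5, -38.1). ∠BTJ = 114.5°, so TJ runs at -66.6° + (180° − 114.5°) = -1.10° from the x-axis; with |TJ| = 41.0, J = T + 41.0·(cos -1.10°, sin -1.10°) = (57.5, -38.9). The perpendicularity gives JL at right angles to TJ; with |JL| = 16.9 on the left of TJ, L = J + 16.9·(0.0192, 1.00) = (57.8, -22.0). Then |BL| = |L − B| = 61.8.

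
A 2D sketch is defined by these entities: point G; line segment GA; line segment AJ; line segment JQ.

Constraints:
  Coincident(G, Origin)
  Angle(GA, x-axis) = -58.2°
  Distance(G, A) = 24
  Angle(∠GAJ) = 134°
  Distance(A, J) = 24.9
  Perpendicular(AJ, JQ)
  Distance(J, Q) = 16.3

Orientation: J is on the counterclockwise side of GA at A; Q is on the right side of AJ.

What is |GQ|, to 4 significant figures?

53.43

∠GAJ = 134.0°, so AJ runs at -58.2° + (180° − 134.0°) = -12.20° from the x-axis; with |AJ| = 24.9, J = A + 24.9·(cos -12.20°, sin -12.20°) = (36.98, -25.66). AJ ⟂ JQ; with |JQ| = 16.3 on the right of AJ, Q = J + 16.3·(-0.2113, -0.9774) = (33.54, -41.59). Then |GQ| = |Q − G| = 53.43.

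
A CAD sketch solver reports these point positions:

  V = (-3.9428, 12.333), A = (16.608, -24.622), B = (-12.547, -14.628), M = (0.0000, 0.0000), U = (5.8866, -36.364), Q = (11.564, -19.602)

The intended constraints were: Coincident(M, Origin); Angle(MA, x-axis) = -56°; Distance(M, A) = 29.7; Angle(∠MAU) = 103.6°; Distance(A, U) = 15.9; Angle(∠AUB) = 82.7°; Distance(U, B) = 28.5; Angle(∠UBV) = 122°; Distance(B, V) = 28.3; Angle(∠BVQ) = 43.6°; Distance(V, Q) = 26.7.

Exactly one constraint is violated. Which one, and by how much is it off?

Distance(V, Q) = 26.7 — off by 8.80.

M = (0.00, 0.00) ✓; MA at -56.00° ✓; |MA| = 29.70 ✓; ∠MAU = 103.6° ✓; |AU| = 15.90 ✓; ∠AUB = 82.70° ✓; |UB| = 28.50 ✓; ∠UBV = 122.0° ✓; |BV| = 28.30 ✓; ∠BVQ = 43.60° ✓; |VQ| = 35.50 ✗.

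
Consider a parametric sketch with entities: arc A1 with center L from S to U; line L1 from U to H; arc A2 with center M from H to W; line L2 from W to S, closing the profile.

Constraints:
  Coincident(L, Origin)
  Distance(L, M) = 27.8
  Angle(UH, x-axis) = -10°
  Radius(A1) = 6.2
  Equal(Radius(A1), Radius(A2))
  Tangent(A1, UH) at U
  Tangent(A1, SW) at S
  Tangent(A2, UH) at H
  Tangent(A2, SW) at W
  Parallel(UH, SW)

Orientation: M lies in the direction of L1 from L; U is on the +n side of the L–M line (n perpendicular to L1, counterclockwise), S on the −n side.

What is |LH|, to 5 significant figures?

28.483

The slot axis is L1's direction at -10.0°, so u = (cos -10.0°, sin -10.0°) = (0.98481, -0.17365) and n = (−sin -10.0°, cos -10.0°) = (0.17365, 0.98481). L is at the origin and M lies 27.8 along u from L, so M = 27.8·u = (27.378, -4.8274). Tangency of A1 to both parallel lines with radius 6.2 puts U and S at L ± 6.2·n: U = (1.0766, 6.1058), S = (-1.0766, -6.1058). Equal radii place H and W the same way about M: H = M + 6.2·n = (28.454, 1.2784), W = M − 6.2·n = (26.301, -10.933). Then |LH| = |H − L| = 28.483.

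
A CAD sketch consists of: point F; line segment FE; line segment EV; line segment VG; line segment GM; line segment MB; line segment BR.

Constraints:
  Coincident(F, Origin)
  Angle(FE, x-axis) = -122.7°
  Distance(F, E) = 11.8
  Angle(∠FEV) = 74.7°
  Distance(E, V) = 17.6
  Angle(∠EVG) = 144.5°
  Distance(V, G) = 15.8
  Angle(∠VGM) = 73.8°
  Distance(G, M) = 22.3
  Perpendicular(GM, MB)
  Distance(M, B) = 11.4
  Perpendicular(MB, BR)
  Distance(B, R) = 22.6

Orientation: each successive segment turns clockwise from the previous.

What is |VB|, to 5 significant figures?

18.285

F is at the origin; FE runs at -122.7° with length 11.8, so E = (-6.3748, -9.9298). ∠FEV = 74.7° gives EV at 132.00° from the x-axis; with |EV| = 17.6, V = (-18.152, 3.1495). ∠EVG = 144.5° gives VG at 96.500° from the x-axis; with |VG| = 15.8, G = (-19.940, 18.848). ∠VGM = 73.8° gives GM at -9.7000° from the x-axis; with |GM| = 22.3, M = (2.0410, 15.091). The perpendicularity gives MB at right angles to GM, so MB runs at -99.700°; with |MB| = 11.4, B = (0.12026, 3.8536). Then |VB| = |B − V| = 18.285.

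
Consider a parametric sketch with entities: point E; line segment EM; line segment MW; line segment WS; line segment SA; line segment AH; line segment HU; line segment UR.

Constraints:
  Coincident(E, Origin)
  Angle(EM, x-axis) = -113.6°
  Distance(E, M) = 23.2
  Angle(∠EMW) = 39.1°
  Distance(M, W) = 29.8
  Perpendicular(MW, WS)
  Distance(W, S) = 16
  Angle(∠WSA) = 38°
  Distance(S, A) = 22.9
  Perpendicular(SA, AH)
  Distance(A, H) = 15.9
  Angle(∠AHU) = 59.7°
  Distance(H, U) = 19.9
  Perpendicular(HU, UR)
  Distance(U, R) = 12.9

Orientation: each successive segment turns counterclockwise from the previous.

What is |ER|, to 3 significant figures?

5.02

∠AHU = 59.7° gives HU at 110° from the x-axis; with |HU| = 19.9, U = (14.6, -0.0810). HU is perpendicular to UR, so UR runs at -160°; with |UR| = 12.9, R = (2.40, -4.41). Then |ER| = |R − E| = 5.02.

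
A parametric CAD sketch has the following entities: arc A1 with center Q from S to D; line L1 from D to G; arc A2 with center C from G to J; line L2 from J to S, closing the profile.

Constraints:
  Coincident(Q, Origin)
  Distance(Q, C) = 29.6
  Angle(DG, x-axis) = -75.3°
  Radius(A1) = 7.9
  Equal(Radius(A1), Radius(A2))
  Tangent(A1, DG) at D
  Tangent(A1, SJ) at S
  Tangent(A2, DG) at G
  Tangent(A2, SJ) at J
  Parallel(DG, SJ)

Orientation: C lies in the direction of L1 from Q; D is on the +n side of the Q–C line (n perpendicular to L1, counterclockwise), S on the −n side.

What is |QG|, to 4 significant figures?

30.64

Tangency of A1 to both parallel lines with radius 7.9 puts D and S at Q ± 7.9·n: D = (7.641, 2.005), S = (-7.641, -2.005). Equal radii place G and J the same way about C: G = C + 7.9·n = (15.15, -26.63), J = C − 7.9·n = (-0.1302, -30.64). Then |QG| = |G − Q| = 30.64.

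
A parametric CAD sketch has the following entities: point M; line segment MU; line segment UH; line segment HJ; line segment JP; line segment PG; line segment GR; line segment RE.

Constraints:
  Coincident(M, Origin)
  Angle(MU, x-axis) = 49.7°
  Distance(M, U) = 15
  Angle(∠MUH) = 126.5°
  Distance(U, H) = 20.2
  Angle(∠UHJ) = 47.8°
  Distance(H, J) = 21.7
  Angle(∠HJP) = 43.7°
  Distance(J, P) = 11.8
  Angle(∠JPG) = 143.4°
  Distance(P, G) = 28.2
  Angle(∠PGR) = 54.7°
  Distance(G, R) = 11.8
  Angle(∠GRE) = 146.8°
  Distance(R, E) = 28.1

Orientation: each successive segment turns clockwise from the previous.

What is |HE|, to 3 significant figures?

19.7

∠PGR = 54.7° gives GR at -74.2° from the x-axis; with |GR| = 11.8, R = (35.6, 17.4). ∠GRE = 146.8° gives RE at -107° from the x-axis; with |RE| = 28.1, E = (27.2, -9.40). Then |HE| = |E − H| = 19.7.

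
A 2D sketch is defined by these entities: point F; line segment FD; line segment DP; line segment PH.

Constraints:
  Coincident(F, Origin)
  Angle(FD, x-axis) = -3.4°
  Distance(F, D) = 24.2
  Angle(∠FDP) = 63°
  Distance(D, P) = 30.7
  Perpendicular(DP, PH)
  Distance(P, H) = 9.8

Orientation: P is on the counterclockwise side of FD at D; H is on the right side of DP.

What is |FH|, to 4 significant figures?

37.04

F is at the origin; FD runs at -3.4° with length 24.2, so D = 24.2·(cos -3.4°, sin -3.4°) = (24.16, -1.435). ∠FDP = 63.0°, so DP runs at -3.4° + (180° − 63.0°) = 113.6° from the x-axis; with |DP| = 30.7, P = D + 30.7·(cos 113.6°, sin 113.6°) = (11.87, 26.70). The perpendicularity gives PH at right angles to DP; with |PH| = 9.8 on the right of DP, H = P + 9.8·(0.9164, 0.4003) = (20.85, 30.62). Then |FH| = |H − F| = 37.04.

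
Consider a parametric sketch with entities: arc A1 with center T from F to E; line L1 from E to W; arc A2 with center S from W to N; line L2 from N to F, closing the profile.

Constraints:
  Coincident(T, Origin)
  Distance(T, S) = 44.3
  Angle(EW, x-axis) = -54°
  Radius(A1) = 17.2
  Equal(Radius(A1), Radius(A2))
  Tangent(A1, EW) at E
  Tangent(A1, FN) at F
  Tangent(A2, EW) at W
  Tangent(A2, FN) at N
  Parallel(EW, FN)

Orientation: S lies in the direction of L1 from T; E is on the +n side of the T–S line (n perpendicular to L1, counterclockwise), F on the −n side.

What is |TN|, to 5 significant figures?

47.522

Tangency of A1 to both parallel lines with radius 17.2 puts E and F at T ± 17.2·n: E = (13.915, 10.110), F = (-13.915, -10.110). Equal radii place W and N the same way about S: W = S + 17.2·n = (39.954, -25.730), N = S − 17.2·n = (12.124, -45.949). Then |TN| = |N − T| = 47.522.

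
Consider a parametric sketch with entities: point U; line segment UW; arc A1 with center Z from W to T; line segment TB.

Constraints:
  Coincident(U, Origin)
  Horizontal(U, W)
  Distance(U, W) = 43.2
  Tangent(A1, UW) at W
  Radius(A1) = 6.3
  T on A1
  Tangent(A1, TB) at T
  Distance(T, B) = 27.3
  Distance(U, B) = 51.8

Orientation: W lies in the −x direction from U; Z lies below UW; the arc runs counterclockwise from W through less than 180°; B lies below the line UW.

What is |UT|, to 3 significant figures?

49.8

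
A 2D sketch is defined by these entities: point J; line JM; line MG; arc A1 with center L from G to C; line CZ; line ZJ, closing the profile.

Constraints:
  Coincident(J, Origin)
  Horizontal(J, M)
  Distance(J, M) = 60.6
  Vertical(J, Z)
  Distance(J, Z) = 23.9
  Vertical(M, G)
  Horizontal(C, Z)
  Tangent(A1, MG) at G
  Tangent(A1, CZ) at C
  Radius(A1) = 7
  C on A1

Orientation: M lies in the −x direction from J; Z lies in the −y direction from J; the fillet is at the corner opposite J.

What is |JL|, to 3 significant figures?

56.2

JZ is vertical with |JZ| = 23.9 and Z on the −y side, so Z = (0.00, -23.9). The virtual corner opposite J is at (-60.6, -23.9). Since A1 is tangent to MG there, LG ⟂ MG and the tangent condition forces LC to be normal to CZ, with radius 7.0, so the center L sits 7.0 in from both sides at L = (-53.6, -16.9). Then |JL| = |L − J| = 56.2.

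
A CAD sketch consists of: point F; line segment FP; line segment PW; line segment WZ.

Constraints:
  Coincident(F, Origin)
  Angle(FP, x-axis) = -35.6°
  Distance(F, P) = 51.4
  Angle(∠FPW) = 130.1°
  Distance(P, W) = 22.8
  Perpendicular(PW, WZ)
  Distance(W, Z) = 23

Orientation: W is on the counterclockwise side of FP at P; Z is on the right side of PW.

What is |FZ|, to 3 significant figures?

83.7

F is at the origin; FP runs at -35.6° with length 51.4, so P = 51.4·(cos -35.6°, sin -35.6°) = (41.8, -29.9). ∠FPW = 130.1°, so PW runs at -35.6° + (180° − 130.1°) = 14.3° from the x-axis; with |PW| = 22.8, W = P + 22.8·(cos 14.3°, sin 14.3°) = (63.9, -24.3). PW ⟂ WZ; with |WZ| = 23.0 on the right of PW, Z = W + 23.0·(0.247, -0.969) = (69.6, -46.6). Then |FZ| = |Z − F| = 83.7.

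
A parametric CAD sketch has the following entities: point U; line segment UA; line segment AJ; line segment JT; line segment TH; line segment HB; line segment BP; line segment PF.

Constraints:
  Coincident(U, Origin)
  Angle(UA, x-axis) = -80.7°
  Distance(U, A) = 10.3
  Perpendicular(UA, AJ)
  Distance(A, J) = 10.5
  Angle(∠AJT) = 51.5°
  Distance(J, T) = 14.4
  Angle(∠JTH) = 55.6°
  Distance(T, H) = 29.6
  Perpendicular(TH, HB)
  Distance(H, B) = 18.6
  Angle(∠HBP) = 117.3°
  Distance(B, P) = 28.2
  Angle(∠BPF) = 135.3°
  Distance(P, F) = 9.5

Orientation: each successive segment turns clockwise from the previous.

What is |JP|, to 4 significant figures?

19.98

U is at the origin; UA runs at -80.7° with length 10.3, so A = (1.665, -10.16). UA is perpendicular to AJ, so AJ runs at -170.7°; with |AJ| = 10.5, J = (-8.697, -11.86). ∠AJT = 51.5° gives JT at 60.80° from the x-axis; with |JT| = 14.4, T = (-1.672, 0.7086). ∠JTH = 55.6° gives TH at -63.60° from the x-axis; with |TH| = 29.6, H = (11.49, -25.80). The perpendicularity gives HB at right angles to TH, so HB runs at -153.6°; with |HB| = 18.6, B = (-5.171, -34.07). ∠HBP = 117.3° gives BP at 143.7° from the x-axis; with |BP| = 28.2, P = (-27.90, -17.38). Then |JP| = |P − J| = 19.98.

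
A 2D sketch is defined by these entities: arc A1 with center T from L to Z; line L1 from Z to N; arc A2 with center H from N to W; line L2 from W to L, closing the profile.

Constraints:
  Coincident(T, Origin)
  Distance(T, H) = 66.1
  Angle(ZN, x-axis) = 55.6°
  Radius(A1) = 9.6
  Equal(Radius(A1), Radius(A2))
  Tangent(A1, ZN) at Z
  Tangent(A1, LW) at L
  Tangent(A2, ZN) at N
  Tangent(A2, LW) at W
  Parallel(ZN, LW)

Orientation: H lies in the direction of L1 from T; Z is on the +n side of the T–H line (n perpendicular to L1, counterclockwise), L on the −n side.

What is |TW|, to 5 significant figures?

66.793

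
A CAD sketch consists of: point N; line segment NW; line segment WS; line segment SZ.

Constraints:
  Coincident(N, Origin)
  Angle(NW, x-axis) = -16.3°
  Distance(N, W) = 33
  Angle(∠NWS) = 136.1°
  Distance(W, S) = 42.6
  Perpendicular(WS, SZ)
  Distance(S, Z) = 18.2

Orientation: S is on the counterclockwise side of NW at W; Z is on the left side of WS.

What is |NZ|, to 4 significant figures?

66.54

N is at the origin; NW runs at -16.3° with length 33.0, so W = 33.0·(cos -16.3°, sin -16.3°) = (31.67, -9.262). ∠NWS = 136.1°, so WS runs at -16.3° + (180° − 136.1°) = 27.60° from the x-axis; with |WS| = 42.6, S = W + 42.6·(cos 27.60°, sin 27.60°) = (69.43, 10.47). WS is perpendicular to SZ; with |SZ| = 18.2 on the left of WS, Z = S + 18.2·(-0.4633, 0.8862) = (60.99, 26.60). Then |NZ| = |Z − N| = 66.54.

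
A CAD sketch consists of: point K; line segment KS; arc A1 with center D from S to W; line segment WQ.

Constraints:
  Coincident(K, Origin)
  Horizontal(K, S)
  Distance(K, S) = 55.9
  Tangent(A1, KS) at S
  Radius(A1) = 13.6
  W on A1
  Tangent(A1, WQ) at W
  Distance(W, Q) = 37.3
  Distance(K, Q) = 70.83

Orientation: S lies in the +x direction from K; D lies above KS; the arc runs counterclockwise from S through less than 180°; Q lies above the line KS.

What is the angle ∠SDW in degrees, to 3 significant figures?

122°

K is at the origin; K and S share the same y with |KS| = 55.9 and S on the +x side, so S = (55.9, 0.00). Tangency of A1 to KS means the radius DS is perpendicular to KS, so D = S + (0, 13.6) = (55.9, 13.6). Since DW ⟂ WQ (tangency), |DQ| = √(13.6² + 37.3²) = 39.7 regardless of where W sits on A1. So Q lies on both circle(K, 70.83) and circle(D, 39.7); the above-KS intersection is Q = (47.6, 52.4). W is the foot of the tangent from Q: W = (67.4, 20.8).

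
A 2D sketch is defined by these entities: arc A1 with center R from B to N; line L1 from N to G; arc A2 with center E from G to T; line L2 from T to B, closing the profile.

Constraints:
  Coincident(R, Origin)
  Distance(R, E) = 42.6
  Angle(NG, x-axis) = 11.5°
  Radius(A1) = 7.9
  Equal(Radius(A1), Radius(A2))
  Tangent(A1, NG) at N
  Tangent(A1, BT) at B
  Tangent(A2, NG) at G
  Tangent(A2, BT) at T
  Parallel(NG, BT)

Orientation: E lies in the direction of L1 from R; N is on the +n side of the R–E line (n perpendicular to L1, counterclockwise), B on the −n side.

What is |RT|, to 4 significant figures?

43.33

The slot axis is L1's direction at 11.5°, so u = (cos 11.5°, sin 11.5°) = (0.9799, 0.1994) and n = (−sin 11.5°, cos 11.5°) = (-0.1994, 0.9799). R is at the origin and E lies 42.6 along u from R, so E = 42.6·u = (41.74, 8.493). Tangency of A1 to both parallel lines with radius 7.9 puts N and B at R ± 7.9·n: N = (-1.575, 7.741), B = (1.575, -7.741). Equal radii place G and T the same way about E: G = E + 7.9·n = (40.17, 16.23), T = E − 7.9·n = (43.32, 0.7517). Then |RT| = |T − R| = 43.33.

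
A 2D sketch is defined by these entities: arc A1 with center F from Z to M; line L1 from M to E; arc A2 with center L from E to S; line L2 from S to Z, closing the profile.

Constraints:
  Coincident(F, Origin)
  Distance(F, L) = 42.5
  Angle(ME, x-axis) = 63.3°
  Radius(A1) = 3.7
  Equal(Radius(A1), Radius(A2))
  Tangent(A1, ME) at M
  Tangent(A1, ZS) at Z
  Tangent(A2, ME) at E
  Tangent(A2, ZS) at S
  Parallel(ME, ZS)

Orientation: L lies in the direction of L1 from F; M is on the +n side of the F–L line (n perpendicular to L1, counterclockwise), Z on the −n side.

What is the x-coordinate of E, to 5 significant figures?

15.791

The slot axis is L1's direction at 63.3°, so u = (cos 63.3°, sin 63.3°) = (0.44932, 0.89337) and n = (−sin 63.3°, cos 63.3°) = (-0.89337, 0.44932). F is at the origin and L lies 42.5 along u from F, so L = 42.5·u = (19.096, 37.968). Tangency of A1 to both parallel lines with radius 3.7 puts M and Z at F ± 3.7·n: M = (-3.3055, 1.6625), Z = (3.3055, -1.6625). Equal radii place E and S the same way about L: E = L + 3.7·n = (15.791, 39.631), S = L − 3.7·n = (22.402, 36.306). So E.x = 15.791.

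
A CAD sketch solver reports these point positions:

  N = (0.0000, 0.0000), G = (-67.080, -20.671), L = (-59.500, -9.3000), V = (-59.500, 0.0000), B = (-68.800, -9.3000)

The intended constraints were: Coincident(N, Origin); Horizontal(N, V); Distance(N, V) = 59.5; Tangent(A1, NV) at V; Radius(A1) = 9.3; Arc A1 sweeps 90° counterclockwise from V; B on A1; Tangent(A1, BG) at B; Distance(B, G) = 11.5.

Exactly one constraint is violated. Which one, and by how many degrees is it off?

Tangent(A1, BG) at B — off by 8.60°.

N = (0.00, 0.00) ✓; N.y = 0.00, V.y = 0.00 ✓; |NV| = 59.50 ✓; ∠(LV, VN) = 90.00° ✓; |LV| = 9.300 ✓; bearing(L→B) − bearing(L→V) = 90.00° ✓; |LB| = 9.300 ✓; ∠(LB, BG) = 81.40° ✗; |BG| = 11.50 ✓.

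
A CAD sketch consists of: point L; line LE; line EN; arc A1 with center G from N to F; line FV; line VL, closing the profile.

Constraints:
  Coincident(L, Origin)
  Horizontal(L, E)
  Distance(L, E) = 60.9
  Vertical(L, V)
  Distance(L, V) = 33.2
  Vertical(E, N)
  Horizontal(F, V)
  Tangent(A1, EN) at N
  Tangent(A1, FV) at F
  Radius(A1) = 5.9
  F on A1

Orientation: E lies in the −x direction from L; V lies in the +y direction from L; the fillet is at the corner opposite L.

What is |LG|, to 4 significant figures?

61.40

L is at the origin; LE is horizontal with |LE| = 60.9 and E on the −x side, so E = (-60.90, 0.000). LV is vertical with |LV| = 33.2 and V on the +y side, so V = (0.000, 33.20). The virtual corner opposite L is at (-60.90, 33.20). A1 meets EN tangentially, so GN is at right angles to EN and since A1 is tangent to FV there, GF ⟂ FV, with radius 5.9, so the center G sits 5.9 in from both sides at G = (-55.00, 27.30). Then |LG| = |G − L| = 61.40.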